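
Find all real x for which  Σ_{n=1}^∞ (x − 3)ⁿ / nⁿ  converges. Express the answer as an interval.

Applying the root test, |a_n|^(1/n) = 1/n → 0.
The limit is 0 for every x, so R = ∞.

(−∞, ∞)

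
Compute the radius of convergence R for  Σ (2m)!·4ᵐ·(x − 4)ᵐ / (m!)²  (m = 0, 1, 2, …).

R = 1/16

By the ratio test, |a_{m+1}/a_m| = (2m+1)·(2m+2)/(m+1)² · 4 → 16.
Thus R = 1/(16) = 1/16.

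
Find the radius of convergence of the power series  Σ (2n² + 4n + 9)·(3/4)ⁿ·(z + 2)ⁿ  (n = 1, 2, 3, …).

R = 4/3

The ratio of consecutive coefficients is [(2(n+1)² + 4(n+1) + 9)/(2n² + 4n + 9)] · 3/4 → 3/4.
The series converges when 3/4 · |z + 2| < 1, giving R = 4/3.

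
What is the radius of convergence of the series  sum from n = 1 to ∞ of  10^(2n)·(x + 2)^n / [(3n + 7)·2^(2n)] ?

R = 1/25

By the ratio test, |a_{n+1}/a_n| = [(3n + 7)/(3(n+1) + 7)] · 100/4 → 25.
Hence the series converges for |x + 2| < 1/(25) = 1/25, so the radius of convergence is 1/25.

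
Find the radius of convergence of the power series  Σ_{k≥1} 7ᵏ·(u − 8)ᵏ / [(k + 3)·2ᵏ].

By the ratio test, |a_{k+1}/a_k| = [(k + 3)/((k+1) + 3)] · 7/2 → 7/2.
The series converges when 7/2 · |u − 8| < 1, giving R = 2/7.

R = 2/7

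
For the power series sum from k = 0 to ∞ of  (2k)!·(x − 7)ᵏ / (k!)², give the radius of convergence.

The ratio of consecutive coefficients is (2k+1)·(2k+2)/(k+1)² → 4.
The series converges when 4 · |x − 7| < 1, giving R = 1/4.

R = 1/4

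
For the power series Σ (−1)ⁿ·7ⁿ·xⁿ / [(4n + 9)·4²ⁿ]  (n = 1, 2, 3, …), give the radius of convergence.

By the ratio test, |a_{n+1}/a_n| = [(4n + 9)/(4(n+1) + 9)] · 7/16 → 7/16.
Convergence for |x| · 7/16 < 1, i.e. |x| < 16/7. So R = 16/7.

R = 16/7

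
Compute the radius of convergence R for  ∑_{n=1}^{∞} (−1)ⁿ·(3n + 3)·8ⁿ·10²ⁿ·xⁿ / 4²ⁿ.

Apply the ratio test: |a_{n+1}| / |a_n| = [(3(n+1) + 3)/(3n + 3)] · 8·100/16, which tends to 50 as n → ∞.
Thus R = 1/(50) = 1/50.

R = 1/50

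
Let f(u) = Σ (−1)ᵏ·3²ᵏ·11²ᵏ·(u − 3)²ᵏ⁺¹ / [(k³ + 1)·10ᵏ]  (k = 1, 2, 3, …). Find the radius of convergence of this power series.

Ratio test: |a_{k+1}/a_k| = [(k³ + 1)/((k+1)³ + 1)] · 9·121/10 → 1089/10 as k → ∞.
Since the exponent of (u − 3) increases by 2 each term, convergence requires |u − 3|² < 10/1089, hence R = √10/33.

R = √10/33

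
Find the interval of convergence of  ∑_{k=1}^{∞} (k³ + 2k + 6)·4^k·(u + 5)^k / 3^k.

Ratio test: |a_{k+1}/a_k| = [((k+1)³ + 2(k+1) + 6)/(k³ + 2k + 6)] · 4/3 → 4/3 as k → ∞.
Hence the series converges for |u + 5| < 1/(4/3) = 3/4, so the radius of convergence is 3/4.
Endpoint u = -17/4: the k-th term does not approach 0; divergence by the term test.
Endpoint u = -23/4: the terms have absolute value of order k³, which does not tend to 0, so the series diverges by the divergence test.

(-23/4, -17/4)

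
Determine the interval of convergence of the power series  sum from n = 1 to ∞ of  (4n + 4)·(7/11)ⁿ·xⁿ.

(-11/7, 11/7)

By the ratio test, |a_{n+1}/a_n| = [(4(n+1) + 4)/(4n + 4)] · 7/11 → 7/11.
Convergence for |x| · 7/11 < 1, i.e. |x| < 11/7. So R = 11/7.
Endpoint x = 11/7: the n-th term does not approach 0; divergence by the term test.
When x = -11/7, the terms have absolute value of order n, which does not tend to 0, so the series diverges by the divergence test.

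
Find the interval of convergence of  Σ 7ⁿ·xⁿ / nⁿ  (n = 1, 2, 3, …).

(−∞, ∞)

Applying the root test, |a_n|^(1/n) = 7/n → 0.
The limit is 0 for every x, so R = ∞.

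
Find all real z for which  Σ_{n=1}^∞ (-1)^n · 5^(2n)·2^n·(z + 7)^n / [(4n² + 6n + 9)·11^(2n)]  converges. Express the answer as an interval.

Ratio test: |a_{n+1}/a_n| = [(4n² + 6n + 9)/(4(n+1)² + 6(n+1) + 9)] · 25·2/121 → 50/121 as n → ∞.
Convergence for |z + 7| · 50/121 < 1, i.e. |z + 7| < 121/50. So R = 121/50.
Endpoint z = -229/50: absolute convergence follows by limit comparison with Σ 1/n².
At z = -471/50: the series is dominated by a constant times Σ 1/n², which converges (p = 2 > 1).

[-471/50, -229/50]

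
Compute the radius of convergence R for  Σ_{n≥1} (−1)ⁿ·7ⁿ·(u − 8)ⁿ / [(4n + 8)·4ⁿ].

R = 4/7

Apply the ratio test: |a_{n+1}| / |a_n| = [(4n + 8)/(4(n+1) + 8)] · 7/4, which tends to 7/4 as n → ∞.
Hence the series converges for |u − 8| < 1/(7/4) = 4/7, so the radius of convergence is 4/7.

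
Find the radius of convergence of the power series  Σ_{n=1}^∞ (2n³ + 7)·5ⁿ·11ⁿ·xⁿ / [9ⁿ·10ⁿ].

Ratio test: |a_{n+1}/a_n| = [(2(n+1)³ + 7)/(2n³ + 7)] · 5·11/(9·10) → 11/18 as n → ∞.
The series converges when 11/18 · |x| < 1, giving R = 18/11.

R = 18/11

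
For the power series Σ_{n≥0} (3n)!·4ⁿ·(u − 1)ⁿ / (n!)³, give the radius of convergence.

R = 1/108

Ratio test: |a_{n+1}/a_n| = (3n+1)·(3n+2)·(3n+3)/(n+1)³ · 4 → 108 as n → ∞.
The series converges when 108 · |u − 1| < 1, giving R = 1/108.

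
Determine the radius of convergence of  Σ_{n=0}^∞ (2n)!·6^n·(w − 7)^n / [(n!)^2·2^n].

R = 1/12

Apply the ratio test: |a_{n+1}| / |a_n| = (2n+1)·(2n+2)/(n+1)² · 6/2, which tends to 12 as n → ∞.
Hence the series converges for |w − 7| < 1/(12) = 1/12, so the radius of convergence is 1/12.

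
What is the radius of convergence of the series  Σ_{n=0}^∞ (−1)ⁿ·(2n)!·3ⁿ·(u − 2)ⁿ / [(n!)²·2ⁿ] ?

R = 1/6

Ratio test: |a_{n+1}/a_n| = (2n+1)·(2n+2)/(n+1)² · 3/2 → 6 as n → ∞.
The series converges when 6 · |u − 2| < 1, giving R = 1/6.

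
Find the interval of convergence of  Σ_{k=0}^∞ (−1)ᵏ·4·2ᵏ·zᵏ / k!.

The ratio of consecutive coefficients is 4/4 · 2 · 1/(k+1) → 0.
Since the limit is 0 < 1 for every z, the series converges on all of ℝ and R = ∞.

(−∞, ∞)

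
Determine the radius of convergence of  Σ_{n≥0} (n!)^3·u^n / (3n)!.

The ratio of consecutive coefficients is (n+1)³/[(3n+1)·(3n+2)·(3n+3)] → 1/27.
The series converges when 1/27 · |u| < 1, giving R = 27.

R = 27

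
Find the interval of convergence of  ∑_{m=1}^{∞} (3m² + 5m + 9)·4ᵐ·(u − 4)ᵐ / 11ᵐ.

Ratio test: |a_{m+1}/a_m| = [(3(m+1)² + 5(m+1) + 9)/(3m² + 5m + 9)] · 4/11 → 4/11 as m → ∞.
Convergence for |u − 4| · 4/11 < 1, i.e. |u − 4| < 11/4. So R = 11/4.
Check u = 27/4: the m-th term does not approach 0; divergence by the term test.
At u = 5/4: the terms have absolute value of order m², which does not tend to 0, so the series diverges by the divergence test.

(5/4, 27/4)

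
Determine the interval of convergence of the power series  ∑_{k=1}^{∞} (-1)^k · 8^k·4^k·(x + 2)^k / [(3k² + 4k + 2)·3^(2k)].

By the ratio test, |a_{k+1}/a_k| = [(3k² + 4k + 2)/(3(k+1)² + 4(k+1) + 2)] · 8·4/9 → 32/9.
The series converges when 32/9 · |x + 2| < 1, giving R = 9/32.
Check x = -55/32: the series is dominated by a constant times Σ 1/k², which converges (p = 2 > 1).
Endpoint x = -73/32: the series is dominated by a constant times Σ 1/k², which converges (p = 2 > 1).

[-73/32, -55/32]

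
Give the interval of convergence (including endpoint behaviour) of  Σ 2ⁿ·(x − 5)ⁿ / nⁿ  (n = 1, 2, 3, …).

(−∞, ∞)

Applying the root test, |a_n|^(1/n) = 2/n → 0.
The limit is 0 for every x, so R = ∞.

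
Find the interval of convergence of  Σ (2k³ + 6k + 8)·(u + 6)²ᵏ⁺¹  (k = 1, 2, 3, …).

(-7, -5)

By the ratio test, |a_{k+1}/a_k| = (2(k+1)³ + 6(k+1) + 8)/(2k³ + 6k + 8) → 1.
Since the exponent of (u + 6) increases by 2 each term, convergence requires |u + 6|² < 1, hence R = 1.
Check u = -5: the terms do not tend to 0, so the series diverges.
At u = -7: the terms have absolute value of order k³, which does not tend to 0, so the series diverges by the divergence test.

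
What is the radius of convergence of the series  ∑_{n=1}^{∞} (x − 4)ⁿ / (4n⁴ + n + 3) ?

R = 1

Apply the ratio test: |a_{n+1}| / |a_n| = (4n⁴ + n + 3)/(4(n+1)⁴ + (n+1) + 3), which tends to 1 as n → ∞.
Hence R = 1.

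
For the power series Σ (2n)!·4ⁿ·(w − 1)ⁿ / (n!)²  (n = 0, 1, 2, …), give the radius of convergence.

Apply the ratio test: |a_{n+1}| / |a_n| = (2n+1)·(2n+2)/(n+1)² · 4, which tends to 16 as n → ∞.
Convergence for |w − 1| · 16 < 1, i.e. |w − 1| < 1/16. So R = 1/16.

R = 1/16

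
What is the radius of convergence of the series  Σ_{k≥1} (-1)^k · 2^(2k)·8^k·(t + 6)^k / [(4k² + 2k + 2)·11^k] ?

R = 11/32

Apply the ratio test: |a_{k+1}| / |a_k| = [(4k² + 2k + 2)/(4(k+1)² + 2(k+1) + 2)] · 4·8/11, which tends to 32/11 as k → ∞.
Convergence for |t + 6| · 32/11 < 1, i.e. |t + 6| < 11/32. So R = 11/32.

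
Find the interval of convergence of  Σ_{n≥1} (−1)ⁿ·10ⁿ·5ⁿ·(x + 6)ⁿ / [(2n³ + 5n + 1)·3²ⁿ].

The ratio of consecutive coefficients is [(2n³ + 5n + 1)/(2(n+1)³ + 5(n+1) + 1)] · 10·5/9 → 50/9.
Thus R = 1/(50/9) = 9/50.
At x = -291/50: the terms are on the order of 1/n³, so the series converges absolutely by comparison with the p-series (p = 3 > 1).
Endpoint x = -309/50: the terms are on the order of 1/n³, so the series converges absolutely by comparison with the p-series (p = 3 > 1).

[-309/50, -291/50]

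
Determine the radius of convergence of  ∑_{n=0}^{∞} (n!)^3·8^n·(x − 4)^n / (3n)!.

R = 27/8

Ratio test: |a_{n+1}/a_n| = (n+1)³/[(3n+1)·(3n+2)·(3n+3)] · 8 → 8/27 as n → ∞.
Thus R = 1/(8/27) = 27/8.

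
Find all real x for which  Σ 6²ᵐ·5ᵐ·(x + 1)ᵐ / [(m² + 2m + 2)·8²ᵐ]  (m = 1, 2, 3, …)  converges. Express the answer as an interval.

[-61/45, -29/45]

Ratio test: |a_{m+1}/a_m| = [(m² + 2m + 2)/((m+1)² + 2(m+1) + 2)] · 36·5/64 → 45/16 as m → ∞.
The series converges when 45/16 · |x + 1| < 1, giving R = 16/45.
Check x = -29/45: absolute convergence follows by limit comparison with Σ 1/m².
When x = -61/45, the terms are on the order of 1/m², so the series converges absolutely by comparison with the p-series (p = 2 > 1).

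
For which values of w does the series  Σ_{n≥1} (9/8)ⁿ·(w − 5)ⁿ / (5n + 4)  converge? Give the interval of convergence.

[37/9, 53/9)

Ratio test: |a_{n+1}/a_n| = [(5n + 4)/(5(n+1) + 4)] · 9/8 → 9/8 as n → ∞.
The series converges when 9/8 · |w − 5| < 1, giving R = 8/9.
Check w = 53/9: the terms behave like c/n; limit comparison with the harmonic series gives divergence.
At w = 37/9: the terms alternate in sign and decrease monotonically to 0 in absolute value (size ~ c/n), so the alternating series test gives convergence.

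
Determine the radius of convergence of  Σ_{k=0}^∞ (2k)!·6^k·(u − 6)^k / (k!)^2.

Apply the ratio test: |a_{k+1}| / |a_k| = (2k+1)·(2k+2)/(k+1)² · 6, which tends to 24 as k → ∞.
The series converges when 24 · |u − 6| < 1, giving R = 1/24.

R = 1/24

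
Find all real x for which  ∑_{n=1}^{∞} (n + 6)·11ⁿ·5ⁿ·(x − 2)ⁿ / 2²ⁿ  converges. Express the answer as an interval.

(106/55, 114/55)

Apply the ratio test: |a_{n+1}| / |a_n| = [((n+1) + 6)/(n + 6)] · 11·5/4, which tends to 55/4 as n → ∞.
Hence the series converges for |x − 2| < 1/(55/4) = 4/55, so the radius of convergence is 4/55.
When x = 114/55, the terms have absolute value of order n, which does not tend to 0, so the series diverges by the divergence test.
Endpoint x = 106/55: the terms do not tend to 0, so the series diverges.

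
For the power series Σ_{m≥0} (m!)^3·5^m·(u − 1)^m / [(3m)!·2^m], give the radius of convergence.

R = 54/5

Apply the ratio test: |a_{m+1}| / |a_m| = (m+1)³/[(3m+1)·(3m+2)·(3m+3)] · 5/2, which tends to 5/54 as m → ∞.
Thus R = 1/(5/54) = 54/5.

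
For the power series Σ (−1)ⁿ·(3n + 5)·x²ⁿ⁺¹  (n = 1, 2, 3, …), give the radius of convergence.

R = 1

Ratio test: |a_{n+1}/a_n| = (3(n+1) + 5)/(3n + 5) → 1 as n → ∞.
Successive powers of x differ by 2, so the series converges when |x|² · 1 < 1, i.e. |x| < √(1) = 1. So R = 1.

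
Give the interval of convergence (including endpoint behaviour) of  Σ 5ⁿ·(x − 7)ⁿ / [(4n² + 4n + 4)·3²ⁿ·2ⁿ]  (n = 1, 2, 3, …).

By the ratio test, |a_{n+1}/a_n| = [(4n² + 4n + 4)/(4(n+1)² + 4(n+1) + 4)] · 5/(9·2) → 5/18.
Hence the series converges for |x − 7| < 1/(5/18) = 18/5, so the radius of convergence is 18/5.
When x = 53/5, the terms are on the order of 1/n², so the series converges absolutely by comparison with the p-series (p = 2 > 1).
Check x = 17/5: absolute convergence follows by limit comparison with Σ 1/n².

[17/5, 53/5]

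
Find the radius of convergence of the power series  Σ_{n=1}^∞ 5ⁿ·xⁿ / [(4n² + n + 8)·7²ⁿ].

R = 49/5

Apply the ratio test: |a_{n+1}| / |a_n| = [(4n² + n + 8)/(4(n+1)² + (n+1) + 8)] · 5/49, which tends to 5/49 as n → ∞.
Thus R = 1/(5/49) = 49/5.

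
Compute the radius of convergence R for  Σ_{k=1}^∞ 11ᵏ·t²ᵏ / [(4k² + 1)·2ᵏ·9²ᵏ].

By the ratio test, |a_{k+1}/a_k| = [(4k² + 1)/(4(k+1)² + 1)] · 11/(2·81) → 11/162.
Since the exponent of t increases by 2 each term, convergence requires |t|² < 162/11, hence R = 9√22/11.

R = 9√22/11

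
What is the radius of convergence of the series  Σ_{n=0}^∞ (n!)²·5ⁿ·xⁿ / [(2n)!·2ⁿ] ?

R = 8/5

Apply the ratio test: |a_{n+1}| / |a_n| = (n+1)²/[(2n+1)·(2n+2)] · 5/2, which tends to 5/8 as n → ∞.
Convergence for |x| · 5/8 < 1, i.e. |x| < 8/5. So R = 8/5.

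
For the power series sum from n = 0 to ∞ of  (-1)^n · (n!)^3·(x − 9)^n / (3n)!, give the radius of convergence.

R = 27

The ratio of consecutive coefficients is (n+1)³/[(3n+1)·(3n+2)·(3n+3)] → 1/27.
The series converges when 1/27 · |x − 9| < 1, giving R = 27.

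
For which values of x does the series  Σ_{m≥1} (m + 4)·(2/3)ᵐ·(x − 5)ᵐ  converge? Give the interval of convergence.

(7/2, 13/2)

By the ratio test, |a_{m+1}/a_m| = [((m+1) + 4)/(m + 4)] · 2/3 → 2/3.
Thus R = 1/(2/3) = 3/2.
Check x = 13/2: the terms have absolute value of order m, which does not tend to 0, so the series diverges by the divergence test.
Endpoint x = 7/2: the m-th term does not approach 0; divergence by the term test.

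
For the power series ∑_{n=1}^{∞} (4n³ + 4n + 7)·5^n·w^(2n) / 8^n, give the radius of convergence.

Apply the ratio test: |a_{n+1}| / |a_n| = [(4(n+1)³ + 4(n+1) + 7)/(4n³ + 4n + 7)] · 5/8, which tends to 5/8 as n → ∞.
Writing y = w², the series in y has radius 8/5, so |w| < √(8/5) and R = 2√10/5.

R = 2√10/5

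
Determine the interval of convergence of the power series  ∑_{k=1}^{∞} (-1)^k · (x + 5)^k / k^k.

Root test: |a_k|^(1/k) = 1/k → 0.
The limit is 0 for every x, so R = ∞.

(−∞, ∞)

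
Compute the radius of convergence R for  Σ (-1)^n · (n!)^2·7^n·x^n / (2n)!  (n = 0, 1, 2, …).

By the ratio test, |a_{n+1}/a_n| = (n+1)²/[(2n+1)·(2n+2)] · 7 → 7/4.
Thus R = 1/(7/4) = 4/7.

R = 4/7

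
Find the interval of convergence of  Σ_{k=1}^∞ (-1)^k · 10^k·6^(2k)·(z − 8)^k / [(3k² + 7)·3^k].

Ratio test: |a_{k+1}/a_k| = [(3k² + 7)/(3(k+1)² + 7)] · 10·36/3 → 120 as k → ∞.
Hence the series converges for |z − 8| < 1/(120) = 1/120, so the radius of convergence is 1/120.
Check z = 961/120: the series is dominated by a constant times Σ 1/k², which converges (p = 2 > 1).
Endpoint z = 959/120: the series is dominated by a constant times Σ 1/k², which converges (p = 2 > 1).

[959/120, 961/120]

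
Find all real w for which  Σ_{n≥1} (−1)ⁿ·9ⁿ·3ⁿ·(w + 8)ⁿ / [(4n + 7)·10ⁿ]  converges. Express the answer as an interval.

Ratio test: |a_{n+1}/a_n| = [(4n + 7)/(4(n+1) + 7)] · 9·3/10 → 27/10 as n → ∞.
Hence the series converges for |w + 8| < 1/(27/10) = 10/27, so the radius of convergence is 10/27.
Check w = -206/27: the terms alternate in sign and decrease monotonically to 0 in absolute value (size ~ c/n), so the alternating series test gives convergence.
Check w = -226/27: comparison with the harmonic series Σ 1/n shows the series diverges.

(-226/27, -206/27]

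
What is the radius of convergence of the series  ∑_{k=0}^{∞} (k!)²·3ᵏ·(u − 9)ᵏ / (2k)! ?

The ratio of consecutive coefficients is (k+1)²/[(2k+1)·(2k+2)] · 3 → 3/4.
Hence the series converges for |u − 9| < 1/(3/4) = 4/3, so the radius of convergence is 4/3.

R = 4/3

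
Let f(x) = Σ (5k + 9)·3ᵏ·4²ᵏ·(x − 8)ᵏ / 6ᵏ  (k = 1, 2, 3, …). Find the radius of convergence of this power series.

By the ratio test, |a_{k+1}/a_k| = [(5(k+1) + 9)/(5k + 9)] · 3·16/6 → 8.
Thus R = 1/(8) = 1/8.

R = 1/8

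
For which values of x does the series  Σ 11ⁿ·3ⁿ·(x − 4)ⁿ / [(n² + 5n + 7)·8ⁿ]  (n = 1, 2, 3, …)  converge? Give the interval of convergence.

[124/33, 140/33]

By the ratio test, |a_{n+1}/a_n| = [(n² + 5n + 7)/((n+1)² + 5(n+1) + 7)] · 11·3/8 → 33/8.
Hence the series converges for |x − 4| < 1/(33/8) = 8/33, so the radius of convergence is 8/33.
At x = 140/33: absolute convergence follows by limit comparison with Σ 1/n².
Endpoint x = 124/33: the terms are on the order of 1/n², so the series converges absolutely by comparison with the p-series (p = 2 > 1).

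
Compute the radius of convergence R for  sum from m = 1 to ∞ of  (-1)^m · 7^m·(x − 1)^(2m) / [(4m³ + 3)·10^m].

Ratio test: |a_{m+1}/a_m| = [(4m³ + 3)/(4(m+1)³ + 3)] · 7/10 → 7/10 as m → ∞.
Writing y = (x − 1)², the series in y has radius 10/7, so |x − 1| < √(10/7) and R = √70/7.

R = √70/7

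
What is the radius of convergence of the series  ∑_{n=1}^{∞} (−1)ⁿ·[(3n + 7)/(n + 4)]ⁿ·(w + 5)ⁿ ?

R = 1/3

By the Cauchy root test, |a_n|^(1/n) = (3n + 7)/(n + 4) → 3.
Hence the series converges for |w + 5| < 1/(3) = 1/3, so the radius of convergence is 1/3.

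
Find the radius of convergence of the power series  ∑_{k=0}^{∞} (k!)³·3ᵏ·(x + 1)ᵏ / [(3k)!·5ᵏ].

The ratio of consecutive coefficients is (k+1)³/[(3k+1)·(3k+2)·(3k+3)] · 3/5 → 1/45.
Convergence for |x + 1| · 1/45 < 1, i.e. |x + 1| < 45. So R = 45.

R = 45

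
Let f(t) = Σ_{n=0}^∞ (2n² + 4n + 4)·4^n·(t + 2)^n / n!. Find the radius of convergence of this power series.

R = ∞

By the ratio test, |a_{n+1}/a_n| = (2(n+1)² + 4(n+1) + 4)/(2n² + 4n + 4) · 4 · 1/(n+1) → 0.
The ratio tends to 0 regardless of t, hence R = ∞.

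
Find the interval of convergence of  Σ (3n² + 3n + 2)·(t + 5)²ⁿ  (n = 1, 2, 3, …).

By the ratio test, |a_{n+1}/a_n| = (3(n+1)² + 3(n+1) + 2)/(3n² + 3n + 2) → 1.
Since the exponent of (t + 5) increases by 2 each term, convergence requires |t + 5|² < 1, hence R = 1.
Check t = -4: the terms have absolute value of order n², which does not tend to 0, so the series diverges by the divergence test.
Endpoint t = -6: the terms have absolute value of order n², which does not tend to 0, so the series diverges by the divergence test.

(-6, -4)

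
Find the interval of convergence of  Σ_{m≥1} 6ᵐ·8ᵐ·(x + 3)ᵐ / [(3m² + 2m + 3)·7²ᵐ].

The ratio of consecutive coefficients is [(3m² + 2m + 3)/(3(m+1)² + 2(m+1) + 3)] · 6·8/49 → 48/49.
Convergence for |x + 3| · 48/49 < 1, i.e. |x + 3| < 49/48. So R = 49/48.
Check x = -95/48: absolute convergence follows by limit comparison with Σ 1/m².
At x = -193/48: the series is dominated by a constant times Σ 1/m², which converges (p = 2 > 1).

[-193/48, -95/48]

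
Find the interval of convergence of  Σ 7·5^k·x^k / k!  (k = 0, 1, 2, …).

(−∞, ∞)

By the ratio test, |a_{k+1}/a_k| = 7/7 · 5 · 1/(k+1) → 0.
Since the limit is 0 < 1 for every x, the series converges on all of ℝ and R = ∞.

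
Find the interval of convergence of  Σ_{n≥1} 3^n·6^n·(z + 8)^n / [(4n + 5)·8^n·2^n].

[-80/9, -64/9)

By the ratio test, |a_{n+1}/a_n| = [(4n + 5)/(4(n+1) + 5)] · 3·6/(8·2) → 9/8.
The series converges when 9/8 · |z + 8| < 1, giving R = 8/9.
When z = -64/9, the terms are asymptotic to a nonzero constant times 1/n, so the series diverges by limit comparison with Σ 1/n.
Endpoint z = -80/9: an alternating series whose terms decrease to 0 in absolute value, so it converges by the Leibniz criterion.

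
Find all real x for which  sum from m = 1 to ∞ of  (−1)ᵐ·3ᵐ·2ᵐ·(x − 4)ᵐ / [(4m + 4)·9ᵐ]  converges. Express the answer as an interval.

Ratio test: |a_{m+1}/a_m| = [(4m + 4)/(4(m+1) + 4)] · 3·2/9 → 2/3 as m → ∞.
Convergence for |x − 4| · 2/3 < 1, i.e. |x − 4| < 3/2. So R = 3/2.
Check x = 11/2: the terms alternate in sign and decrease monotonically to 0 in absolute value (size ~ c/m), so the alternating series test gives convergence.
At x = 5/2: comparison with the harmonic series Σ 1/m shows the series diverges.

(5/2, 11/2]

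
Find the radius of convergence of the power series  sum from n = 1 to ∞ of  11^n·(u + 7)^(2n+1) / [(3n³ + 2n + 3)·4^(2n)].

By the ratio test, |a_{n+1}/a_n| = [(3n³ + 2n + 3)/(3(n+1)³ + 2(n+1) + 3)] · 11/16 → 11/16.
Since the exponent of (u + 7) increases by 2 each term, convergence requires |u + 7|² < 16/11, hence R = 4√11/11.

R = 4√11/11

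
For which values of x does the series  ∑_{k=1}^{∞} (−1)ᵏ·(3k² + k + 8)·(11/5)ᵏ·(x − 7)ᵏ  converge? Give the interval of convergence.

(72/11, 82/11)

Ratio test: |a_{k+1}/a_k| = [(3(k+1)² + (k+1) + 8)/(3k² + k + 8)] · 11/5 → 11/5 as k → ∞.
Thus R = 1/(11/5) = 5/11.
Endpoint x = 82/11: the k-th term does not approach 0; divergence by the term test.
When x = 72/11, the terms have absolute value of order k², which does not tend to 0, so the series diverges by the divergence test.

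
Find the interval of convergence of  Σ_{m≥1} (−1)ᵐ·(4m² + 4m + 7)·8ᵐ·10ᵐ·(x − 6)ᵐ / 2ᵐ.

(239/40, 241/40)

Apply the ratio test: |a_{m+1}| / |a_m| = [(4(m+1)² + 4(m+1) + 7)/(4m² + 4m + 7)] · 8·10/2, which tends to 40 as m → ∞.
The series converges when 40 · |x − 6| < 1, giving R = 1/40.
Endpoint x = 241/40: the terms do not tend to 0, so the series diverges.
Check x = 239/40: the terms do not tend to 0, so the series diverges.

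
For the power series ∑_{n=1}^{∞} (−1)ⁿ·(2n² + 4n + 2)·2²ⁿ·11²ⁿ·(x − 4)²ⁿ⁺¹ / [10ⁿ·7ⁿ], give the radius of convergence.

R = √70/22

By the ratio test, |a_{n+1}/a_n| = [(2(n+1)² + 4(n+1) + 2)/(2n² + 4n + 2)] · 4·121/(10·7) → 242/35.
Writing y = (x − 4)², the series in y has radius 35/242, so |x − 4| < √(35/242) and R = √70/22.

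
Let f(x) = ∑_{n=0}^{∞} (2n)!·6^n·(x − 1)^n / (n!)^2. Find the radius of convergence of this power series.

Ratio test: |a_{n+1}/a_n| = (2n+1)·(2n+2)/(n+1)² · 6 → 24 as n → ∞.
Convergence for |x − 1| · 24 < 1, i.e. |x − 1| < 1/24. So R = 1/24.

R = 1/24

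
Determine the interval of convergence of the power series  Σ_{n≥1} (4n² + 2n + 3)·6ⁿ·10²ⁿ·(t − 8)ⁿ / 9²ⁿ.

(1573/200, 1627/200)

By the ratio test, |a_{n+1}/a_n| = [(4(n+1)² + 2(n+1) + 3)/(4n² + 2n + 3)] · 6·100/81 → 200/27.
The series converges when 200/27 · |t − 8| < 1, giving R = 27/200.
When t = 1627/200, the terms do not tend to 0, so the series diverges.
Check t = 1573/200: the n-th term does not approach 0; divergence by the term test.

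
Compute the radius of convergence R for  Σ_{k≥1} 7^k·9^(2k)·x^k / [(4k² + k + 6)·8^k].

R = 8/567

The ratio of consecutive coefficients is [(4k² + k + 6)/(4(k+1)² + (k+1) + 6)] · 7·81/8 → 567/8.
Convergence for |x| · 567/8 < 1, i.e. |x| < 8/567. So R = 8/567.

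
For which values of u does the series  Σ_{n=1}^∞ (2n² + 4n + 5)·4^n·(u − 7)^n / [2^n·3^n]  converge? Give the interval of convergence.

(11/2, 17/2)

The ratio of consecutive coefficients is [(2(n+1)² + 4(n+1) + 5)/(2n² + 4n + 5)] · 4/(2·3) → 2/3.
Hence the series converges for |u − 7| < 1/(2/3) = 3/2, so the radius of convergence is 3/2.
Endpoint u = 17/2: the terms do not tend to 0, so the series diverges.
At u = 11/2: the terms have absolute value of order n², which does not tend to 0, so the series diverges by the divergence test.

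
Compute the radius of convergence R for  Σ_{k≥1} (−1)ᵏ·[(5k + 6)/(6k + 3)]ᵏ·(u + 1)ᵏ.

R = 6/5

Applying the root test, |a_k|^(1/k) = (5k + 6)/(6k + 3) → 5/6.
Thus R = 1/(5/6) = 6/5.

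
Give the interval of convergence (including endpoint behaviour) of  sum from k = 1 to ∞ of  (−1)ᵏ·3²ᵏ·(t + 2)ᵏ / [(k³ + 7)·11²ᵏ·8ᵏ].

Ratio test: |a_{k+1}/a_k| = [(k³ + 7)/((k+1)³ + 7)] · 9/(121·8) → 9/968 as k → ∞.
Thus R = 1/(9/968) = 968/9.
Endpoint t = 950/9: the terms are on the order of 1/k³, so the series converges absolutely by comparison with the p-series (p = 3 > 1).
At t = -986/9: absolute convergence follows by limit comparison with Σ 1/k³.

[-986/9, 950/9]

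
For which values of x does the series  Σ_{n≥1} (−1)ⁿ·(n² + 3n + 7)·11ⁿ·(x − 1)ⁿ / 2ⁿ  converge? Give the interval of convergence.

(9/11, 13/11)

By the ratio test, |a_{n+1}/a_n| = [((n+1)² + 3(n+1) + 7)/(n² + 3n + 7)] · 11/2 → 11/2.
Convergence for |x − 1| · 11/2 < 1, i.e. |x − 1| < 2/11. So R = 2/11.
Endpoint x = 13/11: the n-th term does not approach 0; divergence by the term test.
When x = 9/11, the terms have absolute value of order n², which does not tend to 0, so the series diverges by the divergence test.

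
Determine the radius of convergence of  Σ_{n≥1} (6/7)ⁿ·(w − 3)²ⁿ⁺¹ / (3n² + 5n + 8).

R = √42/6

By the ratio test, |a_{n+1}/a_n| = [(3n² + 5n + 8)/(3(n+1)² + 5(n+1) + 8)] · 6/7 → 6/7.
Since the exponent of (w − 3) increases by 2 each term, convergence requires |w − 3|² < 7/6, hence R = √42/6.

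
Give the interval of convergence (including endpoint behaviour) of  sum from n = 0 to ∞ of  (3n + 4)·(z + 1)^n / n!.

(−∞, ∞)

Apply the ratio test: |a_{n+1}| / |a_n| = (3(n+1) + 4)/(3n + 4) · 1/(n+1), which tends to 0 as n → ∞.
Since the limit is 0 < 1 for every z, the series converges on all of ℝ and R = ∞.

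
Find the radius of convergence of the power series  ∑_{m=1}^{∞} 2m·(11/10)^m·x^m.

R = 10/11

The ratio of consecutive coefficients is [2(m+1)/2m] · 11/10 → 11/10.
Convergence for |x| · 11/10 < 1, i.e. |x| < 10/11. So R = 10/11.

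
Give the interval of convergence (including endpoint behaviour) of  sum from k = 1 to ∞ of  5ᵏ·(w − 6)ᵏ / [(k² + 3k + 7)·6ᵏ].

Ratio test: |a_{k+1}/a_k| = [(k² + 3k + 7)/((k+1)² + 3(k+1) + 7)] · 5/6 → 5/6 as k → ∞.
Thus R = 1/(5/6) = 6/5.
Endpoint w = 36/5: the series is dominated by a constant times Σ 1/k², which converges (p = 2 > 1).
Endpoint w = 24/5: the terms are on the order of 1/k², so the series converges absolutely by comparison with the p-series (p = 2 > 1).

[24/5, 36/5]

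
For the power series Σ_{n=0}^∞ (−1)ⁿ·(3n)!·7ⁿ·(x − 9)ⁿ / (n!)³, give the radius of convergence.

R = 1/189

The ratio of consecutive coefficients is (3n+1)·(3n+2)·(3n+3)/(n+1)³ · 7 → 189.
The series converges when 189 · |x − 9| < 1, giving R = 1/189.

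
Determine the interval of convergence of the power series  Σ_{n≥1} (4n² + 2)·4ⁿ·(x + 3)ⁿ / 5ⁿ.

(-17/4, -7/4)

By the ratio test, |a_{n+1}/a_n| = [(4(n+1)² + 2)/(4n² + 2)] · 4/5 → 4/5.
Convergence for |x + 3| · 4/5 < 1, i.e. |x + 3| < 5/4. So R = 5/4.
At x = -7/4: the terms have absolute value of order n², which does not tend to 0, so the series diverges by the divergence test.
Check x = -17/4: the terms do not tend to 0, so the series diverges.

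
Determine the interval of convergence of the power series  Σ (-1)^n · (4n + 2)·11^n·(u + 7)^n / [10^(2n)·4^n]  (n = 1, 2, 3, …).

(-477/11, 323/11)

The ratio of consecutive coefficients is [(4(n+1) + 2)/(4n + 2)] · 11/(100·4) → 11/400.
Hence the series converges for |u + 7| < 1/(11/400) = 400/11, so the radius of convergence is 400/11.
At u = 323/11: the n-th term does not approach 0; divergence by the term test.
Check u = -477/11: the terms have absolute value of order n, which does not tend to 0, so the series diverges by the divergence test.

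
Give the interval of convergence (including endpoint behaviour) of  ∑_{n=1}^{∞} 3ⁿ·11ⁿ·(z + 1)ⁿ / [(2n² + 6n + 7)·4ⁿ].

The ratio of consecutive coefficients is [(2n² + 6n + 7)/(2(n+1)² + 6(n+1) + 7)] · 3·11/4 → 33/4.
The series converges when 33/4 · |z + 1| < 1, giving R = 4/33.
Endpoint z = -29/33: absolute convergence follows by limit comparison with Σ 1/n².
When z = -37/33, absolute convergence follows by limit comparison with Σ 1/n².

[-37/33, -29/33]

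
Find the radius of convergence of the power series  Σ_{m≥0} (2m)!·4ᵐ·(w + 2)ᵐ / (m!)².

R = 1/16

Ratio test: |a_{m+1}/a_m| = (2m+1)·(2m+2)/(m+1)² · 4 → 16 as m → ∞.
Hence the series converges for |w + 2| < 1/(16) = 1/16, so the radius of convergence is 1/16.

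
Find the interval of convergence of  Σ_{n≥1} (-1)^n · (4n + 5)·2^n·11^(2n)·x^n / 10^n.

(-5/121, 5/121)

Apply the ratio test: |a_{n+1}| / |a_n| = [(4(n+1) + 5)/(4n + 5)] · 2·121/10, which tends to 121/5 as n → ∞.
Hence the series converges for |x| < 1/(121/5) = 5/121, so the radius of convergence is 5/121.
At x = 5/121: the terms have absolute value of order n, which does not tend to 0, so the series diverges by the divergence test.
When x = -5/121, the n-th term does not approach 0; divergence by the term test.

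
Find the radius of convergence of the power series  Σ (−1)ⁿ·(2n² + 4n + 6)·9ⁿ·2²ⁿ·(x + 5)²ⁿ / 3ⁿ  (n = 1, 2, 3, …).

R = √3/6

Ratio test: |a_{n+1}/a_n| = [(2(n+1)² + 4(n+1) + 6)/(2n² + 4n + 6)] · 9·4/3 → 12 as n → ∞.
Writing y = (x + 5)², the series in y has radius 1/12, so |x + 5| < √(1/12) and R = √3/6.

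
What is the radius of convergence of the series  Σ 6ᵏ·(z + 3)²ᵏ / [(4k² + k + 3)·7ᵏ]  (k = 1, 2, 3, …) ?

The ratio of consecutive coefficients is [(4k² + k + 3)/(4(k+1)² + (k+1) + 3)] · 6/7 → 6/7.
Since the exponent of (z + 3) increases by 2 each term, convergence requires |z + 3|² < 7/6, hence R = √42/6.

R = √42/6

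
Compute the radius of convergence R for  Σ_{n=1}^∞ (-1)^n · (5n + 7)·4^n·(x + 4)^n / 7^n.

Apply the ratio test: |a_{n+1}| / |a_n| = [(5(n+1) + 7)/(5n + 7)] · 4/7, which tends to 4/7 as n → ∞.
Hence the series converges for |x + 4| < 1/(4/7) = 7/4, so the radius of convergence is 7/4.

R = 7/4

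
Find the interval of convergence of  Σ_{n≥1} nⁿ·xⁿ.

By the Cauchy root test, |a_n|^(1/n) = n → ∞.
The root grows without bound, so R = 0 (convergence only at x = 0).

{0}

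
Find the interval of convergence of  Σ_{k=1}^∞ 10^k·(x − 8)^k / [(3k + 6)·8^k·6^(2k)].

The ratio of consecutive coefficients is [(3k + 6)/(3(k+1) + 6)] · 10/(8·36) → 5/144.
Convergence for |x − 8| · 5/144 < 1, i.e. |x − 8| < 144/5. So R = 144/5.
When x = 184/5, the terms are asymptotic to a nonzero constant times 1/k, so the series diverges by limit comparison with Σ 1/k.
Endpoint x = -104/5: an alternating series whose terms decrease to 0 in absolute value, so it converges by the Leibniz criterion.

[-104/5, 184/5)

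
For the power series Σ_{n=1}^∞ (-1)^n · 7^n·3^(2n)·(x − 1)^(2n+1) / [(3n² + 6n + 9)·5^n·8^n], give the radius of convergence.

R = 2√70/21

Ratio test: |a_{n+1}/a_n| = [(3n² + 6n + 9)/(3(n+1)² + 6(n+1) + 9)] · 7·9/(5·8) → 63/40 as n → ∞.
Successive powers of (x − 1) differ by 2, so the series converges when |x − 1|² · 63/40 < 1, i.e. |x − 1| < √(40/63). So R = 2√70/21.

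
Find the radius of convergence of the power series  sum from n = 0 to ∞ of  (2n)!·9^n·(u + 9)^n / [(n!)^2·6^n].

By the ratio test, |a_{n+1}/a_n| = (2n+1)·(2n+2)/(n+1)² · 9/6 → 6.
Hence the series converges for |u + 9| < 1/(6) = 1/6, so the radius of convergence is 1/6.

R = 1/6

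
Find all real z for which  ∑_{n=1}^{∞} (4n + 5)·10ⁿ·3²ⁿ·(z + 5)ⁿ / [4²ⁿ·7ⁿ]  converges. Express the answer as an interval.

By the ratio test, |a_{n+1}/a_n| = [(4(n+1) + 5)/(4n + 5)] · 10·9/(16·7) → 45/56.
Convergence for |z + 5| · 45/56 < 1, i.e. |z + 5| < 56/45. So R = 56/45.
When z = -169/45, the n-th term does not approach 0; divergence by the term test.
Endpoint z = -281/45: the terms do not tend to 0, so the series diverges.

(-281/45, -169/45)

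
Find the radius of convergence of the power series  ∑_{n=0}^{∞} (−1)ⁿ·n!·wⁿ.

By the ratio test, |a_{n+1}/a_n| = (n+1) → ∞.
Since the ratio → ∞, the series diverges for every w ≠ 0, and R = 0.

R = 0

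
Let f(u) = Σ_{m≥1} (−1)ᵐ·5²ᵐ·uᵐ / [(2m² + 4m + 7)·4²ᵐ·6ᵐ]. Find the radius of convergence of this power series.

R = 96/25

The ratio of consecutive coefficients is [(2m² + 4m + 7)/(2(m+1)² + 4(m+1) + 7)] · 25/(16·6) → 25/96.
Convergence for |u| · 25/96 < 1, i.e. |u| < 96/25. So R = 96/25.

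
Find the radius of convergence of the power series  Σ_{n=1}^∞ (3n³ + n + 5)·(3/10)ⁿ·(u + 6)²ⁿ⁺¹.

R = √30/3

The ratio of consecutive coefficients is [(3(n+1)³ + (n+1) + 5)/(3n³ + n + 5)] · 3/10 → 3/10.
Writing y = (u + 6)², the series in y has radius 10/3, so |u + 6| < √(10/3) and R = √30/3.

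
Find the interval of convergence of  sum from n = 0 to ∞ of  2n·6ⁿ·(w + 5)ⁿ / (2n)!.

Apply the ratio test: |a_{n+1}| / |a_n| = 2(n+1)/2n · 6 · 1/[(2n+1)·(2n+2)], which tends to 0 as n → ∞.
Since the limit is 0 < 1 for every w, the series converges on all of ℝ and R = ∞.

(−∞, ∞)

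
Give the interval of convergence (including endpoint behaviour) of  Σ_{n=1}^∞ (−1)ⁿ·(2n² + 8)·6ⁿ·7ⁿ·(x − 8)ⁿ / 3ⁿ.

Ratio test: |a_{n+1}/a_n| = [(2(n+1)² + 8)/(2n² + 8)] · 6·7/3 → 14 as n → ∞.
Convergence for |x − 8| · 14 < 1, i.e. |x − 8| < 1/14. So R = 1/14.
When x = 113/14, the terms have absolute value of order n², which does not tend to 0, so the series diverges by the divergence test.
At x = 111/14: the n-th term does not approach 0; divergence by the term test.

(111/14, 113/14)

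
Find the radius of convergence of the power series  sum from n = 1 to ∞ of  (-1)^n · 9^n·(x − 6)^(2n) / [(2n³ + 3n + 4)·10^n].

R = √10/3

Apply the ratio test: |a_{n+1}| / |a_n| = [(2n³ + 3n + 4)/(2(n+1)³ + 3(n+1) + 4)] · 9/10, which tends to 9/10 as n → ∞.
Since the exponent of (x − 6) increases by 2 each term, convergence requires |x − 6|² < 10/9, hence R = √10/3.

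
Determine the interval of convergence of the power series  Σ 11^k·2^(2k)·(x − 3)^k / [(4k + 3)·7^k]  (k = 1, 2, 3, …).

[125/44, 139/44)

Apply the ratio test: |a_{k+1}| / |a_k| = [(4k + 3)/(4(k+1) + 3)] · 11·4/7, which tends to 44/7 as k → ∞.
Thus R = 1/(44/7) = 7/44.
Check x = 139/44: the terms behave like c/k; limit comparison with the harmonic series gives divergence.
At x = 125/44: the terms alternate in sign and decrease monotonically to 0 in absolute value (size ~ c/k), so the alternating series test gives convergence.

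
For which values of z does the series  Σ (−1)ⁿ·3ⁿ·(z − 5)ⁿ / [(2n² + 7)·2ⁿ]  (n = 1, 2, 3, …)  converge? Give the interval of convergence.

Ratio test: |a_{n+1}/a_n| = [(2n² + 7)/(2(n+1)² + 7)] · 3/2 → 3/2 as n → ∞.
Thus R = 1/(3/2) = 2/3.
Check z = 17/3: the series is dominated by a constant times Σ 1/n², which converges (p = 2 > 1).
When z = 13/3, the terms are on the order of 1/n², so the series converges absolutely by comparison with the p-series (p = 2 > 1).

[13/3, 17/3]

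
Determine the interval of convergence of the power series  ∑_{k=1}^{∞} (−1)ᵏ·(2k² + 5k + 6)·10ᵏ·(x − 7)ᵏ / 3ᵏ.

(67/10, 73/10)

The ratio of consecutive coefficients is [(2(k+1)² + 5(k+1) + 6)/(2k² + 5k + 6)] · 10/3 → 10/3.
Hence the series converges for |x − 7| < 1/(10/3) = 3/10, so the radius of convergence is 3/10.
At x = 73/10: the terms have absolute value of order k², which does not tend to 0, so the series diverges by the divergence test.
Endpoint x = 67/10: the terms do not tend to 0, so the series diverges.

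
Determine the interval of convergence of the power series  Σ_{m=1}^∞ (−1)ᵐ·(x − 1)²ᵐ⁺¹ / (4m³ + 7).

By the ratio test, |a_{m+1}/a_m| = (4m³ + 7)/(4(m+1)³ + 7) → 1.
Writing y = (x − 1)², the series in y has radius 1, so |x − 1| < √(1) = 1 and R = 1.
Check x = 2: absolute convergence follows by limit comparison with Σ 1/m³.
Endpoint x = 0: the terms are on the order of 1/m³, so the series converges absolutely by comparison with the p-series (p = 3 > 1).

[0, 2]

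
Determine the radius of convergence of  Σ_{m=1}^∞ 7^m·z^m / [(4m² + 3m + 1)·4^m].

The ratio of consecutive coefficients is [(4m² + 3m + 1)/(4(m+1)² + 3(m+1) + 1)] · 7/4 → 7/4.
The series converges when 7/4 · |z| < 1, giving R = 4/7.

R = 4/7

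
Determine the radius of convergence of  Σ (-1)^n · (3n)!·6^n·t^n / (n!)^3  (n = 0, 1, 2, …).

R = 1/162

Apply the ratio test: |a_{n+1}| / |a_n| = (3n+1)·(3n+2)·(3n+3)/(n+1)³ · 6, which tends to 162 as n → ∞.
Convergence for |t| · 162 < 1, i.e. |t| < 1/162. So R = 1/162.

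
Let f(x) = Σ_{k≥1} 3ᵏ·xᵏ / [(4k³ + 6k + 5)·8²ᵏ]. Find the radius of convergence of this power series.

Apply the ratio test: |a_{k+1}| / |a_k| = [(4k³ + 6k + 5)/(4(k+1)³ + 6(k+1) + 5)] · 3/64, which tends to 3/64 as k → ∞.
The series converges when 3/64 · |x| < 1, giving R = 64/3.

R = 64/3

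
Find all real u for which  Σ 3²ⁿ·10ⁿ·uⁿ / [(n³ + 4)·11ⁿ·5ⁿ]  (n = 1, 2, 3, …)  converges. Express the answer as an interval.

By the ratio test, |a_{n+1}/a_n| = [(n³ + 4)/((n+1)³ + 4)] · 9·10/(11·5) → 18/11.
Convergence for |u| · 18/11 < 1, i.e. |u| < 11/18. So R = 11/18.
Check u = 11/18: the series is dominated by a constant times Σ 1/n³, which converges (p = 3 > 1).
At u = -11/18: the terms are on the order of 1/n³, so the series converges absolutely by comparison with the p-series (p = 3 > 1).

[-11/18, 11/18]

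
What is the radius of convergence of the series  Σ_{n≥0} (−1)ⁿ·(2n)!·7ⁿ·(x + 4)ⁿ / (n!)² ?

R = 1/28

Apply the ratio test: |a_{n+1}| / |a_n| = (2n+1)·(2n+2)/(n+1)² · 7, which tends to 28 as n → ∞.
Convergence for |x + 4| · 28 < 1, i.e. |x + 4| < 1/28. So R = 1/28.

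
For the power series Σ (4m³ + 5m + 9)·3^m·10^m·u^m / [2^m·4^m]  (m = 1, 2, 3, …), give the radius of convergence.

R = 4/15

Ratio test: |a_{m+1}/a_m| = [(4(m+1)³ + 5(m+1) + 9)/(4m³ + 5m + 9)] · 3·10/(2·4) → 15/4 as m → ∞.
Hence the series converges for |u| < 1/(15/4) = 4/15, so the radius of convergence is 4/15.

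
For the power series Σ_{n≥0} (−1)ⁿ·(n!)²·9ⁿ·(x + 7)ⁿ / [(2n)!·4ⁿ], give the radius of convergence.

R = 16/9

The ratio of consecutive coefficients is (n+1)²/[(2n+1)·(2n+2)] · 9/4 → 9/16.
Hence the series converges for |x + 7| < 1/(9/16) = 16/9, so the radius of convergence is 16/9.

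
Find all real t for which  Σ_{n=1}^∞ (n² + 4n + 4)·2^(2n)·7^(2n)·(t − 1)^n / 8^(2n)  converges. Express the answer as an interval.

Apply the ratio test: |a_{n+1}| / |a_n| = [((n+1)² + 4(n+1) + 4)/(n² + 4n + 4)] · 4·49/64, which tends to 49/16 as n → ∞.
Convergence for |t − 1| · 49/16 < 1, i.e. |t − 1| < 16/49. So R = 16/49.
When t = 65/49, the terms have absolute value of order n², which does not tend to 0, so the series diverges by the divergence test.
Endpoint t = 33/49: the terms do not tend to 0, so the series diverges.

(33/49, 65/49)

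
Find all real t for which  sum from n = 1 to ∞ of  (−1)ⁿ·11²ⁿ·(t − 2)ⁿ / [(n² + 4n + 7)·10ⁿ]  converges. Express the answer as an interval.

[232/121, 252/121]

By the ratio test, |a_{n+1}/a_n| = [(n² + 4n + 7)/((n+1)² + 4(n+1) + 7)] · 121/10 → 121/10.
Convergence for |t − 2| · 121/10 < 1, i.e. |t − 2| < 10/121. So R = 10/121.
Check t = 252/121: absolute convergence follows by limit comparison with Σ 1/n².
When t = 232/121, absolute convergence follows by limit comparison with Σ 1/n².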